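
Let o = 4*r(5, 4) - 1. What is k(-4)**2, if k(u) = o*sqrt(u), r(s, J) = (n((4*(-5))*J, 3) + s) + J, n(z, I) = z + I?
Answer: -298116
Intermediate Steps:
n(z, I) = I + z
r(s, J) = 3 + s - 19*J (r(s, J) = ((3 + (4*(-5))*J) + s) + J = ((3 - 20*J) + s) + J = (3 + s - 20*J) + J = 3 + s - 19*J)
o = -273 (o = 4*(3 + 5 - 19*4) - 1 = 4*(3 + 5 - 76) - 1 = 4*(-68) - 1 = -272 - 1 = -273)
k(u) = -273*sqrt(u)
k(-4)**2 = (-546*I)**2 = -298116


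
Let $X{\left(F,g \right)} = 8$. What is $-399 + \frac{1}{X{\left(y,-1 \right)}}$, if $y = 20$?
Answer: $- \frac{3191}{8} \approx -398.88$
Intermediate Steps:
$-399 + \frac{1}{X{\left(y,-1 \right)}} = -399 + \frac{1}{8} = - \frac{3191}{8}$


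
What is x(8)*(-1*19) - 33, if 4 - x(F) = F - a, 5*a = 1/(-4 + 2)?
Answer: 449/10 ≈ 44.900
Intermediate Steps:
a = -1/10 (a = 1/(5*(-4 + 2)) = (1/5)/(-2) = (1/5)*(-1/2) = -1/10 ≈ -0.10000)
x(F) = 39/10 - F (x(F) = 4 - (F - 1*(-1/10)) = 4 - (F + 1/10) = 4 - (1/10 + F) = 4 + (-1/10 - F) = 39/10 - F)
x(8)*(-1*19) - 33 = (39/10 - 1*8)*(-1*19) - 33 = (39/10 - 8)*(-19) - 33 = -41/10*(-19) - 33 = 779/10 - 33 = 449/10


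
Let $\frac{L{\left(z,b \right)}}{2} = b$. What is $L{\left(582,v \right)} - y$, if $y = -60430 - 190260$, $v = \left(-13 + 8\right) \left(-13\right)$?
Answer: $250820$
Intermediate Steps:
$v = 65$ ($v = \left(-5\right) \left(-13\right) = 65$)
$L{\left(z,b \right)} = 2 b$
$y = -250690$
$L{\left(582,v \right)} - y = 2 \cdot 65 - -250690 = 130 + 250690 = 250820$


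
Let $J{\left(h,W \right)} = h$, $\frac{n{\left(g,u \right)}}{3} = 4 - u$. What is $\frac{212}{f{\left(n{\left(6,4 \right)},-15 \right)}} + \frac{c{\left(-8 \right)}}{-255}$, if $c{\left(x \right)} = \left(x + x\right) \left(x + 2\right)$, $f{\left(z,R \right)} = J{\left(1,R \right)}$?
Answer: $\frac{17988}{85} \approx 211.62$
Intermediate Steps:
$n{\left(g,u \right)} = 12 - 3 u$ ($n{\left(g,u \right)} = 3 \left(4 - u\right) = 12 - 3 u$)
$f{\left(z,R \right)} = 1$
$c{\left(x \right)} = 2 x \left(2 + x\right)$
$\frac{212}{f{\left(n{\left(6,4 \right)},-15 \right)}} + \frac{c{\left(-8 \right)}}{-255} = \frac{212}{1} + \frac{2 \left(-8\right) \left(2 - 8\right)}{-255} = 212 \cdot 1 + 2 \left(-8\right) \left(-6\right) \left(- \frac{1}{255}\right) = 212 + 96 \left(- \frac{1}{255}\right) = 212 - \frac{32}{85} = \frac{17988}{85}$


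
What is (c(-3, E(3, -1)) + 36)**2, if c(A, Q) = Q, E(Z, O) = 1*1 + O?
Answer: 1296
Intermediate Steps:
E(Z, O) = 1 + O
(c(-3, E(3, -1)) + 36)**2 = ((1 - 1) + 36)**2 = (0 + 36)**2 = 36**2 = 1296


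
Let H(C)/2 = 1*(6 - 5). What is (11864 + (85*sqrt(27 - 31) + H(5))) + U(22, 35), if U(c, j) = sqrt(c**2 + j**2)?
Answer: 11866 + sqrt(1709) + 170*I ≈ 11907.0 + 170.0*I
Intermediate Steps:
H(C) = 2 (H(C) = 2*(1*(6 - 5)) = 2*(1*1) = 2*1 = 2)
(11864 + (85*sqrt(27 - 31) + H(5))) + U(22, 35) = (11864 + (85*sqrt(27 - 31) + 2)) + sqrt(22**2 + 35**2) = (11864 + (85*sqrt(-4) + 2)) + sqrt(484 + 1225) = (11864 + (85*(2*I) + 2)) + sqrt(1709) = (11864 + (170*I + 2)) + sqrt(1709) = (11864 + (2 + 170*I)) + sqrt(1709) = (11866 + 170*I) + sqrt(1709) = 11866 + sqrt(1709) + 170*I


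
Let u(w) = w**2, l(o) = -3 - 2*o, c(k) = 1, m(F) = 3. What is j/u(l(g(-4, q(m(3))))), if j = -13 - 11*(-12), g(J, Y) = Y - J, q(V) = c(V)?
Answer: 119/169 ≈ 0.70414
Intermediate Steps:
q(V) = 1
j = 119 (j = -13 + 132 = 119)
j/u(l(g(-4, q(m(3))))) = 119/((-3 - 2*(1 - 1*(-4)))**2) = 119/((-3 - 2*(1 + 4))**2) = 119/((-3 - 2*5)**2) = 119/((-3 - 10)**2) = 119/((-13)**2) = 119/169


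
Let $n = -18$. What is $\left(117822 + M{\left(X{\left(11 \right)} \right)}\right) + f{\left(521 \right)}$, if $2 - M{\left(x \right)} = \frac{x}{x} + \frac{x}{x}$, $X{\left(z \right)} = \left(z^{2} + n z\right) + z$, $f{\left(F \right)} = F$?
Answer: $118343$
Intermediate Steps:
$X{\left(z \right)} = z^{2} - 17 z$ ($X{\left(z \right)} = \left(z^{2} - 18 z\right) + z = z^{2} - 17 z$)
$M{\left(x \right)} = 0$ ($M{\left(x \right)} = 2 - \left(\frac{x}{x} + \frac{x}{x}\right) = 2 - \left(1 + 1\right) = 2 - 2 = 0$)
$\left(117822 + M{\left(X{\left(11 \right)} \right)}\right) + f{\left(521 \right)} = \left(117822 + 0\right) + 521 = 117822 + 521 = 118343$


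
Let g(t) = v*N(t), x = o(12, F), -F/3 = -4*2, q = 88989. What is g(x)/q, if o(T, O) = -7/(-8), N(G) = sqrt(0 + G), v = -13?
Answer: -13*sqrt(14)/355956 ≈ -0.00013665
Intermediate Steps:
F = 24 (F = -(-12)*2 = -3*(-8) = 24)
N(G) = sqrt(G)
o(T, O) = 7/8 (o(T, O) = -7*(-1/8) = 7/8)
x = 7/8 ≈ 0.87500
g(t) = -13*sqrt(t)
g(x)/q = -13*sqrt(14)/4/88989 = -13*sqrt(14)/4*(1/88989) = -13*sqrt(14)/355956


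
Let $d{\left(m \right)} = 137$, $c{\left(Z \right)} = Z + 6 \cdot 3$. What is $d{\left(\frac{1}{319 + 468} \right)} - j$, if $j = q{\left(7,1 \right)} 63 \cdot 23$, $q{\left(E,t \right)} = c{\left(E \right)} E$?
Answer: $-253438$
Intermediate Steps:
$c{\left(Z \right)} = 18 + Z$ ($c{\left(Z \right)} = Z + 18 = 18 + Z$)
$q{\left(E,t \right)} = E \left(18 + E\right)$ ($q{\left(E,t \right)} = \left(18 + E\right) E = E \left(18 + E\right)$)
$j = 253575$ ($j = 7 \left(18 + 7\right) 63 \cdot 23 = 7 \cdot 25 \cdot 63 \cdot 23 = 175 \cdot 63 \cdot 23 = 11025 \cdot 23 = 253575$)
$d{\left(\frac{1}{319 + 468} \right)} - j = 137 - 253575 = -253438$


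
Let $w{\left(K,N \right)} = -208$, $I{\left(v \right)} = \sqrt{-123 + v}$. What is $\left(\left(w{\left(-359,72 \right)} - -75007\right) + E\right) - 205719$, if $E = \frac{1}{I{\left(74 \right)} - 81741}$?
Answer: $- \frac{874753910821341}{6681591130} - \frac{7 i}{6681591130} \approx -1.3092 \cdot 10^{5} - 1.0477 \cdot 10^{-9} i$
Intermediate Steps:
$E = \frac{-81741 - 7 i}{6681591130}$ ($E = \frac{1}{\sqrt{-123 + 74} - 81741} = \frac{1}{\sqrt{-49} - 81741} = \frac{1}{7 i - 81741} = \frac{1}{-81741 + 7 i} = \frac{-81741 - 7 i}{6681591130} \approx -1.2234 \cdot 10^{-5} - 1.0477 \cdot 10^{-9} i$)
$\left(\left(w{\left(-359,72 \right)} - -75007\right) + E\right) - 205719 = \left(\left(-208 - -75007\right) - \left(\frac{81741}{6681591130} + \frac{7 i}{6681591130}\right)\right) - 205719 = \left(\left(-208 + 75007\right) - \left(\frac{81741}{6681591130} + \frac{7 i}{6681591130}\right)\right) - 205719 = \left(74799 - \left(\frac{81741}{6681591130} + \frac{7 i}{6681591130}\right)\right) - 205719 = \left(\frac{499776334851129}{6681591130} - \frac{7 i}{6681591130}\right) - 205719 = - \frac{874753910821341}{6681591130} - \frac{7 i}{6681591130}$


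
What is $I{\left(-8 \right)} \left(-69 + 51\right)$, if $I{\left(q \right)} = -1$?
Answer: $18$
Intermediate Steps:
$I{\left(-8 \right)} \left(-69 + 51\right) = - (-69 + 51) = \left(-1\right) \left(-18\right) = 18$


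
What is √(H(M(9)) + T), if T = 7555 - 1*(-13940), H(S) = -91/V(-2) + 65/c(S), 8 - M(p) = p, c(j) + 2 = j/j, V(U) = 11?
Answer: √2592029/11 ≈ 146.36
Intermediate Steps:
c(j) = -1 (c(j) = -2 + j/j = -2 + 1 = -1)
M(p) = 8 - p
H(S) = -806/11 (H(S) = -91/11 + 65/(-1) = -91*1/11 + 65*(-1) = -91/11 - 65 = -806/11)
T = 21495 (T = 7555 + 13940 = 21495)
√(H(M(9)) + T) = √(-806/11 + 21495) = √(235639/11) = √2592029/11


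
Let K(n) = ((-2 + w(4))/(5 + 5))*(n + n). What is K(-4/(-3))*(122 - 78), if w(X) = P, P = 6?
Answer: 704/15 ≈ 46.933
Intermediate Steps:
w(X) = 6
K(n) = 4*n/5 (K(n) = ((-2 + 6)/(5 + 5))*(n + n) = (4/10)*(2*n) = (4*(⅒))*(2*n) = 2*(2*n)/5 = 4*n/5)
K(-4/(-3))*(122 - 78) = (4*(-4/(-3))/5)*(122 - 78) = (4*(-4*(-⅓))/5)*44 = ((⅘)*(4/3))*44 = (16/15)*44 = 704/15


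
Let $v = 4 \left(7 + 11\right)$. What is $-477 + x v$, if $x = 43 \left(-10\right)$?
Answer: $-31437$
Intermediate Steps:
$v = 72$ ($v = 4 \cdot 18 = 72$)
$x = -430$
$-477 + x v = -477 - 30960 = -31437$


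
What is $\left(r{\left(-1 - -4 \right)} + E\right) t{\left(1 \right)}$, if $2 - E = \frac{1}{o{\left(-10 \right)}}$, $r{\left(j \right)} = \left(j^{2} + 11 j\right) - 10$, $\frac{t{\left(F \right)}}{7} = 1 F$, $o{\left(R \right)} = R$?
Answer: $\frac{2387}{10} \approx 238.7$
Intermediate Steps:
$t{\left(F \right)} = 7 F$ ($t{\left(F \right)} = 7 \cdot 1 F = 7 F$)
$r{\left(j \right)} = -10 + j^{2} + 11 j$
$E = \frac{21}{10}$ ($E = 2 - \frac{1}{-10} = 2 - - \frac{1}{10} = 2 + \frac{1}{10} = \frac{21}{10} \approx 2.1$)
$\left(r{\left(-1 - -4 \right)} + E\right) t{\left(1 \right)} = \left(\left(-10 + \left(-1 - -4\right)^{2} + 11 \left(-1 - -4\right)\right) + \frac{21}{10}\right) 7 \cdot 1 = \left(\left(-10 + \left(-1 + 4\right)^{2} + 11 \left(-1 + 4\right)\right) + \frac{21}{10}\right) 7 = \left(\left(-10 + 3^{2} + 11 \cdot 3\right) + \frac{21}{10}\right) 7 = \left(\left(-10 + 9 + 33\right) + \frac{21}{10}\right) 7 = \left(32 + \frac{21}{10}\right) 7 = \frac{341}{10} \cdot 7 = \frac{2387}{10}$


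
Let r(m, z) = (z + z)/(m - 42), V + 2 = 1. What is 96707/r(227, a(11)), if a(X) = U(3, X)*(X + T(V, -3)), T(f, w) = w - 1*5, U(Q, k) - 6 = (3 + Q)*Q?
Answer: 17890795/144 ≈ 1.2424e+5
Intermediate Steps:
U(Q, k) = 6 + Q*(3 + Q) (U(Q, k) = 6 + (3 + Q)*Q = 6 + Q*(3 + Q))
V = -1 (V = -2 + 1 = -1)
T(f, w) = -5 + w (T(f, w) = w - 5 = -5 + w)
a(X) = -192 + 24*X (a(X) = (6 + 3² + 3*3)*(X + (-5 - 3)) = (6 + 9 + 9)*(X - 8) = 24*(-8 + X) = -192 + 24*X)
r(m, z) = 2*z/(-42 + m) (r(m, z) = (2*z)/(-42 + m) = 2*z/(-42 + m))
96707/r(227, a(11)) = 96707/((2*(-192 + 24*11)/(-42 + 227))) = 96707/((2*(-192 + 264)/185)) = 96707/((2*72*(1/185))) = 96707/(144/185) = 96707*(185/144) = 17890795/144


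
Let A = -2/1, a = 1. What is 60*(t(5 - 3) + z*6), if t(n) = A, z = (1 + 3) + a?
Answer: 1680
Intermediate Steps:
z = 5 (z = (1 + 3) + 1 = 4 + 1 = 5)
A = -2 (A = -2*1 = -2)
t(n) = -2
60*(t(5 - 3) + z*6) = 60*(-2 + 5*6) = 60*(-2 + 30) = 60*28 = 1680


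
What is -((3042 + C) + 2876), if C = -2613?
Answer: -3305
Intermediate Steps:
-((3042 + C) + 2876) = -((3042 - 2613) + 2876) = -(429 + 2876) = -1*3305 = -3305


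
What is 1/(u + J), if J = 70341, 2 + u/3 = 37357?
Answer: 1/182406 ≈ 5.4823e-6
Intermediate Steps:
u = 112065 (u = -6 + 3*37357 = -6 + 112071 = 112065)
1/(u + J) = 1/(112065 + 70341) = 1/182406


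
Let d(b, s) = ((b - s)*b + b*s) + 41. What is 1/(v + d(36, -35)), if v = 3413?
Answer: 1/4750 ≈ 0.00021053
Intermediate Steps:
d(b, s) = 41 + b*s + b*(b - s) (d(b, s) = (b*(b - s) + b*s) + 41 = (b*s + b*(b - s)) + 41 = 41 + b*s + b*(b - s))
1/(v + d(36, -35)) = 1/(3413 + (41 + 36²)) = 1/(3413 + (41 + 1296)) = 1/(3413 + 1337) = 1/4750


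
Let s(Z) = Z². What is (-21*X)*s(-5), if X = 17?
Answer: -8925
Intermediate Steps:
(-21*X)*s(-5) = -21*17*(-5)² = -357*25 = -8925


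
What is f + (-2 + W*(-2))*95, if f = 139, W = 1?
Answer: -241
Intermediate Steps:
f + (-2 + W*(-2))*95 = 139 + (-2 + 1*(-2))*95 = 139 + (-2 - 2)*95 = 139 - 4*95 = 139 - 380 = -241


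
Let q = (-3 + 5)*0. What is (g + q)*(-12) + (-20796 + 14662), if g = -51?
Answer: -5522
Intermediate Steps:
q = 0 (q = 2*0 = 0)
(g + q)*(-12) + (-20796 + 14662) = (-51 + 0)*(-12) + (-20796 + 14662) = -51*(-12) - 6134 = 612 - 6134 = -5522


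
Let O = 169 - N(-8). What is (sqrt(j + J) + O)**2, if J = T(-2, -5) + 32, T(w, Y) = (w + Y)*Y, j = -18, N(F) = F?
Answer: 33856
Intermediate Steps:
T(w, Y) = Y*(Y + w) (T(w, Y) = (Y + w)*Y = Y*(Y + w))
O = 177 (O = 169 - 1*(-8) = 169 + 8 = 177)
J = 67 (J = -5*(-5 - 2) + 32 = -5*(-7) + 32 = 35 + 32 = 67)
(sqrt(j + J) + O)**2 = (sqrt(-18 + 67) + 177)**2 = (sqrt(49) + 177)**2 = (7 + 177)**2 = 184**2 = 33856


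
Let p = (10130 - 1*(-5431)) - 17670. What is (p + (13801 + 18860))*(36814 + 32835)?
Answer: 2127916248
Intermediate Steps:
p = -2109 (p = (10130 + 5431) - 17670 = 15561 - 17670 = -2109)
(p + (13801 + 18860))*(36814 + 32835) = (-2109 + (13801 + 18860))*(36814 + 32835) = (-2109 + 32661)*69649 = 30552*69649 = 2127916248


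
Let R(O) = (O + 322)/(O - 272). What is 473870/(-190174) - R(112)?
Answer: 1679079/7606960 ≈ 0.22073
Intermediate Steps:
R(O) = (322 + O)/(-272 + O)
473870/(-190174) - R(112) = 473870/(-190174) - (322 + 112)/(-272 + 112) = 473870*(-1/190174) - 434/(-160) = -236935/95087 - (-1)*434/160 = -236935/95087 - 1*(-217/80) = -236935/95087 + 217/80 = 1679079/7606960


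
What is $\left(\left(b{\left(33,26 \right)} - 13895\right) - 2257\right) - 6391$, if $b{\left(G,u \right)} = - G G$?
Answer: $-23632$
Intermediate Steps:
$b{\left(G,u \right)} = - G^{2}$
$\left(\left(b{\left(33,26 \right)} - 13895\right) - 2257\right) - 6391 = \left(\left(- 33^{2} - 13895\right) - 2257\right) - 6391 = \left(\left(\left(-1\right) 1089 - 13895\right) - 2257\right) - 6391 = \left(\left(-1089 - 13895\right) - 2257\right) - 6391 = \left(-14984 - 2257\right) - 6391 = -17241 - 6391 = -23632$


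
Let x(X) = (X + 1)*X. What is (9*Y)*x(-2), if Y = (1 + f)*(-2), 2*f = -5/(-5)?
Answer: -54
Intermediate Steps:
f = ½ (f = (-5/(-5))/2 = (-5*(-⅕))/2 = (½)*1 = ½ ≈ 0.50000)
x(X) = X*(1 + X) (x(X) = (1 + X)*X = X*(1 + X))
Y = -3 (Y = (1 + ½)*(-2) = (3/2)*(-2) = -3)
(9*Y)*x(-2) = (9*(-3))*(-2*(1 - 2)) = -(-54)*(-1) = -27*2 = -54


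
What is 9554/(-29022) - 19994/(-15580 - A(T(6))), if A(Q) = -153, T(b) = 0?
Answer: 216438155/223861197 ≈ 0.96684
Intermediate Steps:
9554/(-29022) - 19994/(-15580 - A(T(6))) = 9554/(-29022) - 19994/(-15580 - 1*(-153)) = 9554*(-1/29022) - 19994/(-15580 + 153) = -4777/14511 - 19994/(-15427) = -4777/14511 - 19994*(-1/15427) = -4777/14511 + 19994/15427 = 216438155/223861197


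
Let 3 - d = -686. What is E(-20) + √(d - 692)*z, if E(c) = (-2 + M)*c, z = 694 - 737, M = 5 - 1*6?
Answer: 60 - 43*I*√3 ≈ 60.0 - 74.478*I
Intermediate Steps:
M = -1 (M = 5 - 6 = -1)
d = 689 (d = 3 - 1*(-686) = 3 + 686 = 689)
z = -43
E(c) = -3*c (E(c) = (-2 - 1)*c = -3*c)
E(-20) + √(d - 692)*z = -3*(-20) + √(689 - 692)*(-43) = 60 + √(-3)*(-43) = 60 + (I*√3)*(-43) = 60 - 43*I*√3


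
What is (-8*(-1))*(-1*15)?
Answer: -120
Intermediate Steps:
(-8*(-1))*(-1*15) = 8*(-15) = -120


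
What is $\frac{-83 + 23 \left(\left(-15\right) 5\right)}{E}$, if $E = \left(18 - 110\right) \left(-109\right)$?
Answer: $- \frac{452}{2507} \approx -0.1803$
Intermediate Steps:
$E = 10028$ ($E = \left(-92\right) \left(-109\right) = 10028$)
$\frac{-83 + 23 \left(\left(-15\right) 5\right)}{E} = \frac{-83 + 23 \left(\left(-15\right) 5\right)}{10028} = \left(-83 + 23 \left(-75\right)\right) \frac{1}{10028} = \left(-83 - 1725\right) \frac{1}{10028} = \left(-1808\right) \frac{1}{10028} = - \frac{452}{2507}$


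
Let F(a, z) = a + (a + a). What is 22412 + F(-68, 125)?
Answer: 22208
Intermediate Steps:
F(a, z) = 3*a (F(a, z) = a + 2*a = 3*a)
22412 + F(-68, 125) = 22412 + 3*(-68) = 22412 - 204 = 22208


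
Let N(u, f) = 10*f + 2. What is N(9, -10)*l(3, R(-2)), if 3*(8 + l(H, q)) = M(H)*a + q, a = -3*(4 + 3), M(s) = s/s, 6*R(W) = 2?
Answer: 13132/9 ≈ 1459.1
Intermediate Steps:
R(W) = ⅓ (R(W) = (⅙)*2 = ⅓)
N(u, f) = 2 + 10*f
M(s) = 1
a = -21 (a = -3*7 = -21)
l(H, q) = -15 + q/3 (l(H, q) = -8 + (1*(-21) + q)/3 = -8 + (-21 + q)/3 = -8 + (-7 + q/3) = -15 + q/3)
N(9, -10)*l(3, R(-2)) = (2 + 10*(-10))*(-15 + (⅓)*(⅓)) = (2 - 100)*(-15 + ⅑) = -98*(-134/9) = 13132/9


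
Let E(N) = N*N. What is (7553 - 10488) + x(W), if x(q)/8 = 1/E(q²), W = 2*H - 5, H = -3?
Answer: -42971327/14641 ≈ -2935.0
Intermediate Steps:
W = -11 (W = 2*(-3) - 5 = -6 - 5 = -11)
E(N) = N²
x(q) = 8/q⁴ (x(q) = 8/((q²)²) = 8/(q⁴) = 8/q⁴)
(7553 - 10488) + x(W) = (7553 - 10488) + 8/(-11)⁴ = -2935 + 8*(1/14641) = -2935 + 8/14641 = -42971327/14641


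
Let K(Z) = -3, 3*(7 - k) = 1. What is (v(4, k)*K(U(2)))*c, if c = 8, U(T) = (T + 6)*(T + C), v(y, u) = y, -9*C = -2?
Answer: -96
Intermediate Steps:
k = 20/3 (k = 7 - ⅓*1 = 7 - ⅓ = 20/3 ≈ 6.6667)
C = 2/9 (C = -⅑*(-2) = 2/9 ≈ 0.22222)
U(T) = (6 + T)*(2/9 + T) (U(T) = (T + 6)*(T + 2/9) = (6 + T)*(2/9 + T))
(v(4, k)*K(U(2)))*c = (4*(-3))*8 = -12*8 = -96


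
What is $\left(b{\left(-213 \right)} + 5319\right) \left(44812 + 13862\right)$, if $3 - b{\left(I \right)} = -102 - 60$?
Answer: $321768216$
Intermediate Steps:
$b{\left(I \right)} = 165$ ($b{\left(I \right)} = 3 - \left(-102 - 60\right) = 3 - -162 = 3 + 162 = 165$)
$\left(b{\left(-213 \right)} + 5319\right) \left(44812 + 13862\right) = \left(165 + 5319\right) \left(44812 + 13862\right) = 5484 \cdot 58674 = 321768216$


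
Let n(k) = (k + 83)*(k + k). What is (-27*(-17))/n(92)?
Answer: 459/32200 ≈ 0.014255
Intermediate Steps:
n(k) = 2*k*(83 + k) (n(k) = (83 + k)*(2*k) = 2*k*(83 + k))
(-27*(-17))/n(92) = (-27*(-17))/((2*92*(83 + 92))) = 459/((2*92*175)) = 459/32200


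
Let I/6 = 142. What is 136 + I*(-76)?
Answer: -64616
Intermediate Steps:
I = 852 (I = 6*142 = 852)
136 + I*(-76) = 136 + 852*(-76) = 136 - 64752 = -64616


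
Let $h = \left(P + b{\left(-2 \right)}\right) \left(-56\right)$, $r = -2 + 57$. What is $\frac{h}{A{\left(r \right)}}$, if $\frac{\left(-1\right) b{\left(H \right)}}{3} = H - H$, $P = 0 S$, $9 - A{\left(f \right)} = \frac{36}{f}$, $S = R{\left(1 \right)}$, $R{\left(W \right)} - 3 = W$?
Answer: $0$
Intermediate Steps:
$R{\left(W \right)} = 3 + W$
$S = 4$ ($S = 3 + 1 = 4$)
$r = 55$
$A{\left(f \right)} = 9 - \frac{36}{f}$
$P = 0$ ($P = 0 \cdot 4 = 0$)
$b{\left(H \right)} = 0$ ($b{\left(H \right)} = - 3 \left(H - H\right) = \left(-3\right) 0 = 0$)
$h = 0$ ($h = \left(0 + 0\right) \left(-56\right) = 0 \left(-56\right) = 0$)
$\frac{h}{A{\left(r \right)}} = \frac{0}{9 - \frac{36}{55}} = \frac{0}{\frac{459}{55}} = 0 \cdot \frac{55}{459} = 0$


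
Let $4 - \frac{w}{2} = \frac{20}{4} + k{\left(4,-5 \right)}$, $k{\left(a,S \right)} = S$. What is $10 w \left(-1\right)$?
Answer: $-80$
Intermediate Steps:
$w = 8$ ($w = 8 - 2 \left(\frac{20}{4} - 5\right) = 8 - 2 \left(20 \cdot \frac{1}{4} - 5\right) = 8 - 2 \left(5 - 5\right) = 8 - 0 = 8 + 0 = 8$)
$10 w \left(-1\right) = 10 \cdot 8 \left(-1\right) = 80 \left(-1\right) = -80$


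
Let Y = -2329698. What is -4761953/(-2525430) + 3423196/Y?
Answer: 58306440617/140083076670 ≈ 0.41623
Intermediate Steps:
-4761953/(-2525430) + 3423196/Y = -4761953/(-2525430) + 3423196/(-2329698) = -4761953*(-1/2525430) + 3423196*(-1/2329698) = 4761953/2525430 - 244514/166407 = 58306440617/140083076670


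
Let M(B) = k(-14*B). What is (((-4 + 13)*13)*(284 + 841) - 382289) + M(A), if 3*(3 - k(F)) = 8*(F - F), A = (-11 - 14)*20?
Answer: -250661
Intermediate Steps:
A = -500 (A = -25*20 = -500)
k(F) = 3 (k(F) = 3 - 8*(F - F)/3 = 3 - 8*0/3 = 3 - 1/3*0 = 3 + 0 = 3)
M(B) = 3
(((-4 + 13)*13)*(284 + 841) - 382289) + M(A) = (((-4 + 13)*13)*(284 + 841) - 382289) + 3 = ((9*13)*1125 - 382289) + 3 = (117*1125 - 382289) + 3 = (131625 - 382289) + 3 = -250664 + 3 = -250661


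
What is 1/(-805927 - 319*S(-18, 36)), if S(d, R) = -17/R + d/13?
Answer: -468/376896625 ≈ -1.2417e-6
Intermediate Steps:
S(d, R) = -17/R + d/13 (S(d, R) = -17/R + d*(1/13) = -17/R + d/13)
1/(-805927 - 319*S(-18, 36)) = 1/(-805927 - 319*(-17/36 + (1/13)*(-18))) = 1/(-805927 - 319*(-17*1/36 - 18/13)) = 1/(-805927 - 319*(-17/36 - 18/13)) = 1/(-805927 - 319*(-869/468)) = 1/(-805927 + 277211/468) = 1/(-376896625/468) = -468/376896625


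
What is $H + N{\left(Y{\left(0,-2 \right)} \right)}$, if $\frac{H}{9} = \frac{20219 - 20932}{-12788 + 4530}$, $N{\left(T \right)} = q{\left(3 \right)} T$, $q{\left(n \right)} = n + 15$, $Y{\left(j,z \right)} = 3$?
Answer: $\frac{452349}{8258} \approx 54.777$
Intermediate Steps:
$q{\left(n \right)} = 15 + n$
$N{\left(T \right)} = 18 T$ ($N{\left(T \right)} = \left(15 + 3\right) T = 18 T$)
$H = \frac{6417}{8258}$ ($H = 9 \frac{20219 - 20932}{-12788 + 4530} = 9 \left(- \frac{713}{-8258}\right) = 9 \left(\left(-713\right) \left(- \frac{1}{8258}\right)\right) = 9 \cdot \frac{713}{8258} = \frac{6417}{8258} \approx 0.77706$)
$H + N{\left(Y{\left(0,-2 \right)} \right)} = \frac{6417}{8258} + 18 \cdot 3 = \frac{6417}{8258} + 54 = \frac{452349}{8258}$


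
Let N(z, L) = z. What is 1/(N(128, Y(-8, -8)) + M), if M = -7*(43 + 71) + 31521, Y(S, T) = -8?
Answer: 1/30851 ≈ 3.2414e-5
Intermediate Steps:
M = 30723 (M = -7*114 + 31521 = -798 + 31521 = 30723)
1/(N(128, Y(-8, -8)) + M) = 1/(128 + 30723) = 1/30851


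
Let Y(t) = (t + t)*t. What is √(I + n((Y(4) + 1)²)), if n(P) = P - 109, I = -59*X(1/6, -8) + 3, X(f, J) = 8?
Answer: √511 ≈ 22.605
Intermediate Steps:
Y(t) = 2*t² (Y(t) = (2*t)*t = 2*t²)
I = -469 (I = -59*8 + 3 = -472 + 3 = -469)
n(P) = -109 + P
√(I + n((Y(4) + 1)²)) = √(-469 + (-109 + (2*4² + 1)²)) = √(-469 + (-109 + (2*16 + 1)²)) = √(-469 + (-109 + (32 + 1)²)) = √(-469 + (-109 + 33²)) = √(-469 + (-109 + 1089)) = √(-469 + 980) = √511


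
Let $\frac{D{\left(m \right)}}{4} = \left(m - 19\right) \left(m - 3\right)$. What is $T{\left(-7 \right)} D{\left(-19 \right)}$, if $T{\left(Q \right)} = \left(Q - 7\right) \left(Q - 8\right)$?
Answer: $702240$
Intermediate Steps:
$T{\left(Q \right)} = \left(-8 + Q\right) \left(-7 + Q\right)$ ($T{\left(Q \right)} = \left(-7 + Q\right) \left(-8 + Q\right) = \left(-8 + Q\right) \left(-7 + Q\right)$)
$D{\left(m \right)} = 4 \left(-19 + m\right) \left(-3 + m\right)$ ($D{\left(m \right)} = 4 \left(m - 19\right) \left(m - 3\right) = 4 \left(-19 + m\right) \left(-3 + m\right)$)
$T{\left(-7 \right)} D{\left(-19 \right)} = \left(56 + \left(-7\right)^{2} - -105\right) \left(228 - -1672 + 4 \left(-19\right)^{2}\right) = \left(56 + 49 + 105\right) \left(228 + 1672 + 4 \cdot 361\right) = 210 \left(228 + 1672 + 1444\right) = 210 \cdot 3344 = 702240$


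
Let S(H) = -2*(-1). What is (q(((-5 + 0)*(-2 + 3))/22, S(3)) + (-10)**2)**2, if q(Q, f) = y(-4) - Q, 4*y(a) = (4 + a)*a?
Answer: 4862025/484 ≈ 10046.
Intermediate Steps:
y(a) = a*(4 + a)/4 (y(a) = ((4 + a)*a)/4 = (a*(4 + a))/4 = a*(4 + a)/4)
S(H) = 2
q(Q, f) = -Q (q(Q, f) = (1/4)*(-4)*(4 - 4) - Q = (1/4)*(-4)*0 - Q = 0 - Q = -Q)
(q(((-5 + 0)*(-2 + 3))/22, S(3)) + (-10)**2)**2 = (-(-5 + 0)*(-2 + 3)/22 + (-10)**2)**2 = (-(-5*1)/22 + 100)**2 = (-(-5)/22 + 100)**2 = (-1*(-5/22) + 100)**2 = (5/22 + 100)**2 = (2205/22)**2 = 4862025/484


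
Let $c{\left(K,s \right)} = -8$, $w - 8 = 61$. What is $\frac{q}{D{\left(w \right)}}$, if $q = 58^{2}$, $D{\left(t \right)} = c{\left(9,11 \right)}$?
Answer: $- \frac{841}{2} \approx -420.5$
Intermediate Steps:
$w = 69$ ($w = 8 + 61 = 69$)
$D{\left(t \right)} = -8$
$q = 3364$
$\frac{q}{D{\left(w \right)}} = \frac{3364}{-8} = 3364 \left(- \frac{1}{8}\right) = - \frac{841}{2}$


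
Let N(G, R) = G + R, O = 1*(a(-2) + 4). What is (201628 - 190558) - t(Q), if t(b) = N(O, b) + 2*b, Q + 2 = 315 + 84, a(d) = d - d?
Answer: 9875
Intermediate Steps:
a(d) = 0
O = 4 (O = 1*(0 + 4) = 1*4 = 4)
Q = 397 (Q = -2 + (315 + 84) = -2 + 399 = 397)
t(b) = 4 + 3*b (t(b) = (4 + b) + 2*b = 4 + 3*b)
(201628 - 190558) - t(Q) = (201628 - 190558) - (4 + 3*397) = 11070 - (4 + 1191) = 11070 - 1*1195 = 11070 - 1195 = 9875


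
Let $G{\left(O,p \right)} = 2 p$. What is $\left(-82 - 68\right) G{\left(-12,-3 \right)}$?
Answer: $900$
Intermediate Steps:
$\left(-82 - 68\right) G{\left(-12,-3 \right)} = \left(-82 - 68\right) 2 \left(-3\right) = \left(-150\right) \left(-6\right) = 900$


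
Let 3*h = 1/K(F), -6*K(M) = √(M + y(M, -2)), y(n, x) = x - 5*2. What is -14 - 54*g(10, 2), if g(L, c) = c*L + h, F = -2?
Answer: -1094 - 54*I*√14/7 ≈ -1094.0 - 28.864*I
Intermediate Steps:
y(n, x) = -10 + x (y(n, x) = x - 10 = -10 + x)
K(M) = -√(-12 + M)/6 (K(M) = -√(M + (-10 - 2))/6 = -√(M - 12)/6 = -√(-12 + M)/6)
h = I*√14/7 (h = 1/(3*((-√(-12 - 2)/6))) = 1/(3*((-I*√14/6))) = (3*I*√14/7)/3 = I*√14/7 ≈ 0.53452*I)
g(L, c) = L*c + I*√14/7 (g(L, c) = c*L + I*√14/7 = L*c + I*√14/7)
-14 - 54*g(10, 2) = -14 - 54*(10*2 + I*√14/7) = -14 - 54*(20 + I*√14/7) = -14 + (-1080 - 54*I*√14/7) = -1094 - 54*I*√14/7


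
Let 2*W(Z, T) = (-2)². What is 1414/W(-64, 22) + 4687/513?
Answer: 367378/513 ≈ 716.14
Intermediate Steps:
W(Z, T) = 2 (W(Z, T) = (½)*(-2)² = (½)*4 = 2)
1414/W(-64, 22) + 4687/513 = 1414/2 + 4687/513 = 1414*(½) + 4687*(1/513) = 707 + 4687/513 = 367378/513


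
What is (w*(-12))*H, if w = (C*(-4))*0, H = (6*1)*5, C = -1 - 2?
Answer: 0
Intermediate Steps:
C = -3
H = 30 (H = 6*5 = 30)
w = 0 (w = -3*(-4)*0 = 12*0 = 0)
(w*(-12))*H = (0*(-12))*30 = 0*30 = 0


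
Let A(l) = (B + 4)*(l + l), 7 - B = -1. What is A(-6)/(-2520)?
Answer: 2/35 ≈ 0.057143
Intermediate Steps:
B = 8 (B = 7 - 1*(-1) = 7 + 1 = 8)
A(l) = 24*l (A(l) = (8 + 4)*(l + l) = 12*(2*l) = 24*l)
A(-6)/(-2520) = (24*(-6))/(-2520) = -144*(-1/2520) = 2/35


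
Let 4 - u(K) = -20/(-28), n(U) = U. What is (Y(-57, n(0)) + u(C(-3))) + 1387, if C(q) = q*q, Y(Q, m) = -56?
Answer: 9340/7 ≈ 1334.3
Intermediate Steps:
C(q) = q²
u(K) = 23/7 (u(K) = 4 - (-20)/(-28) = 4 - (-20)*(-1)/28 = 4 - 1*5/7 = 4 - 5/7 = 23/7)
(Y(-57, n(0)) + u(C(-3))) + 1387 = (-56 + 23/7) + 1387 = -369/7 + 1387 = 9340/7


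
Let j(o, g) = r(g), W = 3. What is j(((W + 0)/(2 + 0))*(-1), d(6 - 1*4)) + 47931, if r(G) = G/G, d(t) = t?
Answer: 47932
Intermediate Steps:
r(G) = 1
j(o, g) = 1
j(((W + 0)/(2 + 0))*(-1), d(6 - 1*4)) + 47931 = 1 + 47931 = 47932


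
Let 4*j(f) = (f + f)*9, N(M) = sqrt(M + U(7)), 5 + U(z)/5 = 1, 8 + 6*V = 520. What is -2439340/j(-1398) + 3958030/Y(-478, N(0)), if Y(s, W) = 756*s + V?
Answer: 1284586940065/3409243884 ≈ 376.80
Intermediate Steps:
V = 256/3 (V = -4/3 + (1/6)*520 = -4/3 + 260/3 = 256/3 ≈ 85.333)
U(z) = -20 (U(z) = -25 + 5*1 = -25 + 5 = -20)
N(M) = sqrt(-20 + M) (N(M) = sqrt(M - 20) = sqrt(-20 + M))
Y(s, W) = 256/3 + 756*s (Y(s, W) = 756*s + 256/3 = 256/3 + 756*s)
j(f) = 9*f/2 (j(f) = ((f + f)*9)/4 = ((2*f)*9)/4 = (18*f)/4 = 9*f/2)
-2439340/j(-1398) + 3958030/Y(-478, N(0)) = -2439340/((9/2)*(-1398)) + 3958030/(256/3 + 756*(-478)) = -2439340/(-6291) + 3958030/(256/3 - 361368) = -2439340*(-1/6291) + 3958030/(-1083848/3) = 2439340/6291 + 3958030*(-3/1083848) = 2439340/6291 - 5937045/541924 = 1284586940065/3409243884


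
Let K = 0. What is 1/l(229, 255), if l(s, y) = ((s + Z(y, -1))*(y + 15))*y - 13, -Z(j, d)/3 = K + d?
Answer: 1/15973187 ≈ 6.2605e-8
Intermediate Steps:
Z(j, d) = -3*d (Z(j, d) = -3*(0 + d) = -3*d)
l(s, y) = -13 + y*(3 + s)*(15 + y) (l(s, y) = ((s - 3*(-1))*(y + 15))*y - 13 = ((s + 3)*(15 + y))*y - 13 = ((3 + s)*(15 + y))*y - 13 = y*(3 + s)*(15 + y) - 13 = -13 + y*(3 + s)*(15 + y))
1/l(229, 255) = 1/(-13 + 3*255² + 45*255 + 229*255² + 15*229*255) = 1/(-13 + 3*65025 + 11475 + 229*65025 + 875925) = 1/(-13 + 195075 + 11475 + 14890725 + 875925) = 1/15973187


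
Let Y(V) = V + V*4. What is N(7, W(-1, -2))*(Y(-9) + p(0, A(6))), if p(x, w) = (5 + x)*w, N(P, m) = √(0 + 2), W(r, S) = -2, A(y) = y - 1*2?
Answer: -25*√2 ≈ -35.355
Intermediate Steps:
A(y) = -2 + y (A(y) = y - 2 = -2 + y)
N(P, m) = √2
p(x, w) = w*(5 + x)
Y(V) = 5*V (Y(V) = V + 4*V = 5*V)
N(7, W(-1, -2))*(Y(-9) + p(0, A(6))) = √2*(5*(-9) + (-2 + 6)*(5 + 0)) = √2*(-45 + 4*5) = √2*(-45 + 20) = √2*(-25) = -25*√2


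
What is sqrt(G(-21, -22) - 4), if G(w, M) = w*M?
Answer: sqrt(458) ≈ 21.401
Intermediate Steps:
G(w, M) = M*w
sqrt(G(-21, -22) - 4) = sqrt(-22*(-21) - 4) = sqrt(462 - 4) = sqrt(458)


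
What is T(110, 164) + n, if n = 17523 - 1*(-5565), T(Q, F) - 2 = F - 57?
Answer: 23197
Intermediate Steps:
T(Q, F) = -55 + F (T(Q, F) = 2 + (F - 57) = 2 + (-57 + F) = -55 + F)
n = 23088 (n = 17523 + 5565 = 23088)
T(110, 164) + n = (-55 + 164) + 23088 = 109 + 23088 = 23197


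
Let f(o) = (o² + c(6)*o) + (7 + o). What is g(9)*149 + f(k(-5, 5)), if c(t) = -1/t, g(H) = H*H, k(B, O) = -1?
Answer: 72457/6 ≈ 12076.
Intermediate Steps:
g(H) = H²
f(o) = 7 + o² + 5*o/6 (f(o) = (o² + (-1/6)*o) + (7 + o) = (o² + (-1*⅙)*o) + (7 + o) = (o² - o/6) + (7 + o) = 7 + o² + 5*o/6)
g(9)*149 + f(k(-5, 5)) = 9²*149 + (7 + (-1)² + (⅚)*(-1)) = 81*149 + (7 + 1 - ⅚) = 12069 + 43/6 = 72457/6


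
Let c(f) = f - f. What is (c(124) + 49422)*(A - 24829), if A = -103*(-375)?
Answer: 681825912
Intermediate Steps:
c(f) = 0
A = 38625
(c(124) + 49422)*(A - 24829) = (0 + 49422)*(38625 - 24829) = 49422*13796 = 681825912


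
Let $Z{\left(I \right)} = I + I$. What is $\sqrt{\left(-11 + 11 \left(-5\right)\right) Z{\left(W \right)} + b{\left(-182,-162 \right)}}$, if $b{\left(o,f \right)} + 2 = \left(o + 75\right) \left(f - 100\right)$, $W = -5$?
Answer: $6 \sqrt{797} \approx 169.39$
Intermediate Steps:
$Z{\left(I \right)} = 2 I$
$b{\left(o,f \right)} = -2 + \left(-100 + f\right) \left(75 + o\right)$ ($b{\left(o,f \right)} = -2 + \left(o + 75\right) \left(f - 100\right) = -2 + \left(75 + o\right) \left(-100 + f\right) = -2 + \left(-100 + f\right) \left(75 + o\right)$)
$\sqrt{\left(-11 + 11 \left(-5\right)\right) Z{\left(W \right)} + b{\left(-182,-162 \right)}} = \sqrt{\left(-11 + 11 \left(-5\right)\right) 2 \left(-5\right) - -28032} = \sqrt{\left(-11 - 55\right) \left(-10\right) + \left(-7502 + 18200 - 12150 + 29484\right)} = \sqrt{\left(-66\right) \left(-10\right) + 28032} = \sqrt{660 + 28032} = \sqrt{28692} = 6 \sqrt{797}$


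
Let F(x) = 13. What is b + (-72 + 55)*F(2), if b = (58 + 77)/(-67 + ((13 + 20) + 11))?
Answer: -5218/23 ≈ -226.87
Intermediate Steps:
b = -135/23 (b = 135/(-67 + (33 + 11)) = 135/(-67 + 44) = 135/(-23) = 135*(-1/23) = -135/23 ≈ -5.8696)
b + (-72 + 55)*F(2) = -135/23 + (-72 + 55)*13 = -135/23 - 17*13 = -135/23 - 221 = -5218/23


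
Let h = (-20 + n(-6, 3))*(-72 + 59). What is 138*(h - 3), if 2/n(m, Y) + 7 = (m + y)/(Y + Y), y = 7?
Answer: 1475634/41 ≈ 35991.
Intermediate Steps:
n(m, Y) = 2/(-7 + (7 + m)/(2*Y)) (n(m, Y) = 2/(-7 + (m + 7)/(Y + Y)) = 2/(-7 + (7 + m)/((2*Y))) = 2/(-7 + (7 + m)*(1/(2*Y))) = 2/(-7 + (7 + m)/(2*Y)))
h = 10816/41 (h = (-20 + 4*3/(7 - 6 - 14*3))*(-72 + 59) = (-20 + 4*3/(7 - 6 - 42))*(-13) = (-20 + 4*3/(-41))*(-13) = (-20 + 4*3*(-1/41))*(-13) = (-20 - 12/41)*(-13) = -832/41*(-13) = 10816/41 ≈ 263.80)
138*(h - 3) = 138*(10816/41 - 3) = 138*(10693/41) = 1475634/41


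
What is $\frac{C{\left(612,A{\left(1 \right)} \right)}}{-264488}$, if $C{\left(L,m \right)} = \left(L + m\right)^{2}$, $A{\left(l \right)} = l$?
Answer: $- \frac{375769}{264488} \approx -1.4207$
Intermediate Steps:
$\frac{C{\left(612,A{\left(1 \right)} \right)}}{-264488} = \frac{\left(612 + 1\right)^{2}}{-264488} = 613^{2} \left(- \frac{1}{264488}\right) = 375769 \left(- \frac{1}{264488}\right) = - \frac{375769}{264488}$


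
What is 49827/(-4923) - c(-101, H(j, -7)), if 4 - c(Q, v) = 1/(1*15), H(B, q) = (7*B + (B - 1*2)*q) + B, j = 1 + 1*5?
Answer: -115318/8205 ≈ -14.055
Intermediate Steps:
j = 6 (j = 1 + 5 = 6)
H(B, q) = 8*B + q*(-2 + B) (H(B, q) = (7*B + (B - 2)*q) + B = (7*B + (-2 + B)*q) + B = (7*B + q*(-2 + B)) + B = 8*B + q*(-2 + B))
c(Q, v) = 59/15 (c(Q, v) = 4 - 1/(1*15) = 4 - 1/15 = 59/15)
49827/(-4923) - c(-101, H(j, -7)) = 49827/(-4923) - 1*59/15 = 49827*(-1/4923) - 59/15 = -16609/1641 - 59/15 = -115318/8205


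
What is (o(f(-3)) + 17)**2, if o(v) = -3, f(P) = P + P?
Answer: 196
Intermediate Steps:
f(P) = 2*P
(o(f(-3)) + 17)**2 = (-3 + 17)**2 = 14**2 = 196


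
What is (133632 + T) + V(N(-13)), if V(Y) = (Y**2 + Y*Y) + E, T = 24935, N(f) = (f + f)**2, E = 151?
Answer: 1072670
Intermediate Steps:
N(f) = 4*f**2 (N(f) = (2*f)**2 = 4*f**2)
V(Y) = 151 + 2*Y**2 (V(Y) = (Y**2 + Y*Y) + 151 = (Y**2 + Y**2) + 151 = 2*Y**2 + 151 = 151 + 2*Y**2)
(133632 + T) + V(N(-13)) = (133632 + 24935) + (151 + 2*(4*(-13)**2)**2) = 158567 + (151 + 2*(4*169)**2) = 158567 + (151 + 2*676**2) = 158567 + (151 + 2*456976) = 158567 + (151 + 913952) = 158567 + 914103 = 1072670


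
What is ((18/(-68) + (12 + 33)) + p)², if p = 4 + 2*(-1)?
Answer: 2524921/1156 ≈ 2184.2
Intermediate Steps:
p = 2 (p = 4 - 2 = 2)
((18/(-68) + (12 + 33)) + p)² = ((18/(-68) + (12 + 33)) + 2)² = ((18*(-1/68) + 45) + 2)² = ((-9/34 + 45) + 2)² = (1521/34 + 2)² = (1589/34)² = 2524921/1156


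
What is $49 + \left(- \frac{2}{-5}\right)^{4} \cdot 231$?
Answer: $\frac{34321}{625} \approx 54.914$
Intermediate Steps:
$49 + \left(- \frac{2}{-5}\right)^{4} \cdot 231 = 49 + \left(\left(-2\right) \left(- \frac{1}{5}\right)\right)^{4} \cdot 231 = 49 + \left(\frac{2}{5}\right)^{4} \cdot 231 = 49 + \frac{16}{625} \cdot 231 = 49 + \frac{3696}{625} = \frac{34321}{625}$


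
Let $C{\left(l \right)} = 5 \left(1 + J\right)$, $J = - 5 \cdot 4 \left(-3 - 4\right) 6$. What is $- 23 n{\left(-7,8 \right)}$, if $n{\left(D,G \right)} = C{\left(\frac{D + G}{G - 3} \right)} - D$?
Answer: $-96876$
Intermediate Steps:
$J = 840$ ($J = - 5 \cdot 4 \left(-7\right) 6 = \left(-5\right) \left(-28\right) 6 = 140 \cdot 6 = 840$)
$C{\left(l \right)} = 4205$ ($C{\left(l \right)} = 5 \left(1 + 840\right) = 5 \cdot 841 = 4205$)
$n{\left(D,G \right)} = 4205 - D$
$- 23 n{\left(-7,8 \right)} = - 23 \left(4205 - -7\right) = - 23 \left(4205 + 7\right) = \left(-23\right) 4212 = -96876$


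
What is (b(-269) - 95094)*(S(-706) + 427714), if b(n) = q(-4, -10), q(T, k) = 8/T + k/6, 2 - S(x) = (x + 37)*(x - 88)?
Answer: 9839755570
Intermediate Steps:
S(x) = 2 - (-88 + x)*(37 + x) (S(x) = 2 - (x + 37)*(x - 88) = 2 - (37 + x)*(-88 + x) = 2 - (-88 + x)*(37 + x))
q(T, k) = 8/T + k/6 (q(T, k) = 8/T + k*(⅙) = 8/T + k/6)
b(n) = -11/3 (b(n) = 8/(-4) + (⅙)*(-10) = 8*(-¼) - 5/3 = -2 - 5/3 = -11/3)
(b(-269) - 95094)*(S(-706) + 427714) = (-11/3 - 95094)*((3258 - 1*(-706)² + 51*(-706)) + 427714) = -285293*((3258 - 1*498436 - 36006) + 427714)/3 = -285293*((3258 - 498436 - 36006) + 427714)/3 = -285293*(-531184 + 427714)/3 = -285293/3*(-103470) = 9839755570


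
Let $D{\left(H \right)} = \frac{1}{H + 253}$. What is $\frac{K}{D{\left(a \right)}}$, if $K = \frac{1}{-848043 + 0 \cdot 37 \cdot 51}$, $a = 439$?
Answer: $- \frac{692}{848043} \approx -0.000816$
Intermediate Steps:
$D{\left(H \right)} = \frac{1}{253 + H}$
$K = - \frac{1}{848043}$ ($K = \frac{1}{-848043 + 0 \cdot 51} = \frac{1}{-848043 + 0} = \frac{1}{-848043} = - \frac{1}{848043} \approx -1.1792 \cdot 10^{-6}$)
$\frac{K}{D{\left(a \right)}} = - \frac{1}{848043 \frac{1}{253 + 439}} = - \frac{1}{848043 \cdot \frac{1}{692}} = - \frac{\frac{1}{\frac{1}{692}}}{848043} = \left(- \frac{1}{848043}\right) 692 = - \frac{692}{848043}$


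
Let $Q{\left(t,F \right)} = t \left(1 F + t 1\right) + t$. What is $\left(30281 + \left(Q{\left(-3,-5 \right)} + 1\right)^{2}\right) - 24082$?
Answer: $6683$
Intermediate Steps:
$Q{\left(t,F \right)} = t + t \left(F + t\right)$ ($Q{\left(t,F \right)} = t \left(F + t\right) + t = t + t \left(F + t\right)$)
$\left(30281 + \left(Q{\left(-3,-5 \right)} + 1\right)^{2}\right) - 24082 = \left(30281 + \left(- 3 \left(1 - 5 - 3\right) + 1\right)^{2}\right) - 24082 = \left(30281 + \left(\left(-3\right) \left(-7\right) + 1\right)^{2}\right) - 24082 = \left(30281 + \left(21 + 1\right)^{2}\right) - 24082 = \left(30281 + 22^{2}\right) - 24082 = \left(30281 + 484\right) - 24082 = 30765 - 24082 = 6683$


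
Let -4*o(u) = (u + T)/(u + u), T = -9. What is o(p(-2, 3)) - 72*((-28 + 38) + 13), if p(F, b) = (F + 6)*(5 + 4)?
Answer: -52995/32 ≈ -1656.1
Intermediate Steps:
p(F, b) = 54 + 9*F (p(F, b) = (6 + F)*9 = 54 + 9*F)
o(u) = -(-9 + u)/(8*u) (o(u) = -(u - 9)/(4*(u + u)) = -(-9 + u)/(4*(2*u)) = -(-9 + u)*1/(2*u)/4 = -(-9 + u)/(8*u))
o(p(-2, 3)) - 72*((-28 + 38) + 13) = (9 - (54 + 9*(-2)))/(8*(54 + 9*(-2))) - 72*((-28 + 38) + 13) = (9 - (54 - 18))/(8*(54 - 18)) - 72*(10 + 13) = (⅛)*(9 - 1*36)/36 - 72*23 = (⅛)*(1/36)*(9 - 36) - 1656 = (⅛)*(1/36)*(-27) - 1656 = -3/32 - 1656 = -52995/32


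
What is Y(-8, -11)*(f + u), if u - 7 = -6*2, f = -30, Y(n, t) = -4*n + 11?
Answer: -1505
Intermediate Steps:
Y(n, t) = 11 - 4*n
u = -5 (u = 7 - 6*2 = 7 - 12 = -5)
Y(-8, -11)*(f + u) = (11 - 4*(-8))*(-30 - 5) = (11 + 32)*(-35) = 43*(-35) = -1505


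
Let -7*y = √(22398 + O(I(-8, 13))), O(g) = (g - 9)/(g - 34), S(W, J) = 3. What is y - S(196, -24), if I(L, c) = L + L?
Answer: -3 - √89594/14 ≈ -24.380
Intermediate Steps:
I(L, c) = 2*L
O(g) = (-9 + g)/(-34 + g)
y = -√89594/14 (y = -√(22398 + (-9 + 2*(-8))/(-34 + 2*(-8)))/7 = -√(22398 + (-9 - 16)/(-34 - 16))/7 = -√(22398 - 25/(-50))/7 = -√(22398 - 1/50*(-25))/7 = -√(22398 + ½)/7 = -√89594/14 ≈ -21.380)
y - S(196, -24) = -√89594/14 - 1*3 = -√89594/14 - 3 = -3 - √89594/14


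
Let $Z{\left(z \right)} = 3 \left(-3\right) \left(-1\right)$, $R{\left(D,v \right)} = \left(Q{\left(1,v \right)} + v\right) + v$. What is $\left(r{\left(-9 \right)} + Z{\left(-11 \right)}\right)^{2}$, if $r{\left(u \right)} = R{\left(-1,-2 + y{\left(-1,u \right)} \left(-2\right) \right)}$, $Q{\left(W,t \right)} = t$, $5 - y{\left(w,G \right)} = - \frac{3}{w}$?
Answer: $81$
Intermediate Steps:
$y{\left(w,G \right)} = 5 + \frac{3}{w}$ ($y{\left(w,G \right)} = 5 - - \frac{3}{w} = 5 + \frac{3}{w}$)
$R{\left(D,v \right)} = 3 v$ ($R{\left(D,v \right)} = \left(v + v\right) + v = 2 v + v = 3 v$)
$Z{\left(z \right)} = 9$ ($Z{\left(z \right)} = \left(-9\right) \left(-1\right) = 9$)
$r{\left(u \right)} = -18$ ($r{\left(u \right)} = 3 \left(-2 + \left(5 + \frac{3}{-1}\right) \left(-2\right)\right) = 3 \left(-2 + \left(5 + 3 \left(-1\right)\right) \left(-2\right)\right) = 3 \left(-2 + \left(5 - 3\right) \left(-2\right)\right) = 3 \left(-2 + 2 \left(-2\right)\right) = 3 \left(-2 - 4\right) = 3 \left(-6\right) = -18$)
$\left(r{\left(-9 \right)} + Z{\left(-11 \right)}\right)^{2} = \left(-18 + 9\right)^{2} = \left(-9\right)^{2} = 81$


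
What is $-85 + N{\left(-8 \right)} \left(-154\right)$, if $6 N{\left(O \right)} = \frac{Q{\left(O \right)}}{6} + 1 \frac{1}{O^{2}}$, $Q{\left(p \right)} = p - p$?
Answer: $- \frac{16397}{192} \approx -85.401$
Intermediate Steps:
$Q{\left(p \right)} = 0$
$N{\left(O \right)} = \frac{1}{6 O^{2}}$ ($N{\left(O \right)} = \frac{\frac{0}{6} + 1 \frac{1}{O^{2}}}{6} = \frac{0 \cdot \frac{1}{6} + 1 \frac{1}{O^{2}}}{6} = \frac{0 + \frac{1}{O^{2}}}{6} = \frac{1}{6 O^{2}}$)
$-85 + N{\left(-8 \right)} \left(-154\right) = -85 + \frac{1}{6 \cdot 64} \left(-154\right) = -85 + \frac{1}{6} \cdot \frac{1}{64} \left(-154\right) = -85 + \frac{1}{384} \left(-154\right) = -85 - \frac{77}{192} = - \frac{16397}{192}$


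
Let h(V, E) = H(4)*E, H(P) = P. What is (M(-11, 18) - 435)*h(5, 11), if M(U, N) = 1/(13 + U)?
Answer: -19118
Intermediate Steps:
h(V, E) = 4*E
(M(-11, 18) - 435)*h(5, 11) = (1/(13 - 11) - 435)*(4*11) = (1/2 - 435)*44 = (½ - 435)*44 = -869/2*44 = -19118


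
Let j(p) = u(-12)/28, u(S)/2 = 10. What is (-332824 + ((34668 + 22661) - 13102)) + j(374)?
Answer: -2020174/7 ≈ -2.8860e+5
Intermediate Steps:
u(S) = 20 (u(S) = 2*10 = 20)
j(p) = 5/7 (j(p) = 20/28 = 20*(1/28) = 5/7)
(-332824 + ((34668 + 22661) - 13102)) + j(374) = (-332824 + ((34668 + 22661) - 13102)) + 5/7 = (-332824 + (57329 - 13102)) + 5/7 = (-332824 + 44227) + 5/7 = -288597 + 5/7 = -2020174/7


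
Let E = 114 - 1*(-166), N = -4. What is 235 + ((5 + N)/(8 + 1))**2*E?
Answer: 19315/81 ≈ 238.46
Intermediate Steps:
E = 280 (E = 114 + 166 = 280)
235 + ((5 + N)/(8 + 1))**2*E = 235 + ((5 - 4)/(8 + 1))**2*280 = 235 + (1/9)**2*280 = 235 + (1/81)*280 = 235 + 280/81 = 19315/81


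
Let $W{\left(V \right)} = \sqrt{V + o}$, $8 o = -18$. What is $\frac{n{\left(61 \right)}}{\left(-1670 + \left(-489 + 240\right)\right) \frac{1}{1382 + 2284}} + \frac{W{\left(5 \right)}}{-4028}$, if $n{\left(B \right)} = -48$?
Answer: $\frac{175968}{1919} - \frac{\sqrt{11}}{8056} \approx 91.697$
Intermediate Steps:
$o = - \frac{9}{4}$ ($o = \frac{1}{8} \left(-18\right) = - \frac{9}{4} \approx -2.25$)
$W{\left(V \right)} = \sqrt{- \frac{9}{4} + V}$ ($W{\left(V \right)} = \sqrt{V - \frac{9}{4}} = \sqrt{- \frac{9}{4} + V}$)
$\frac{n{\left(61 \right)}}{\left(-1670 + \left(-489 + 240\right)\right) \frac{1}{1382 + 2284}} + \frac{W{\left(5 \right)}}{-4028} = - \frac{48}{\left(-1670 + \left(-489 + 240\right)\right) \frac{1}{1382 + 2284}} + \frac{\frac{1}{2} \sqrt{-9 + 4 \cdot 5}}{-4028} = - \frac{48}{\left(-1670 - 249\right) \frac{1}{3666}} + \frac{\sqrt{-9 + 20}}{2} \left(- \frac{1}{4028}\right) = - \frac{48}{\left(-1919\right) \frac{1}{3666}} + \frac{\sqrt{11}}{2} \left(- \frac{1}{4028}\right) = - \frac{48}{- \frac{1919}{3666}} - \frac{\sqrt{11}}{8056} = \left(-48\right) \left(- \frac{3666}{1919}\right) - \frac{\sqrt{11}}{8056} = \frac{175968}{1919} - \frac{\sqrt{11}}{8056}$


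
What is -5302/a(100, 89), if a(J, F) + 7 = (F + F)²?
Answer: -5302/31677 ≈ -0.16738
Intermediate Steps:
a(J, F) = -7 + 4*F² (a(J, F) = -7 + (F + F)² = -7 + (2*F)² = -7 + 4*F²)
-5302/a(100, 89) = -5302/(-7 + 4*89²) = -5302/(-7 + 4*7921) = -5302/(-7 + 31684) = -5302/31677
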